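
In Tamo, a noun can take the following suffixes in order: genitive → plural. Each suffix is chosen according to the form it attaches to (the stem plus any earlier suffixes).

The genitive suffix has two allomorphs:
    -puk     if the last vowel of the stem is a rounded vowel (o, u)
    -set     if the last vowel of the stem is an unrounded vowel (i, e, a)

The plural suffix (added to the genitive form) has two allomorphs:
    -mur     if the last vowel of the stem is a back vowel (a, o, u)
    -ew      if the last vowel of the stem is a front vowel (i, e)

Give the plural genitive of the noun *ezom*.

Since the last vowel of *ezom* is /o/ (a rounded vowel), it takes -puk, giving *ezompuk*.
Since the last vowel of the genitive form *ezompuk* is /u/ (a back vowel), it takes -mur, giving *ezompukmur*.

ezompukmur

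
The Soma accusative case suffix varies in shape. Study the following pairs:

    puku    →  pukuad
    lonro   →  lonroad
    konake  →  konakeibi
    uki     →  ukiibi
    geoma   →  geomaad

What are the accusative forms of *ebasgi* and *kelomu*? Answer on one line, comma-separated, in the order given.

The alternation tracks the last vowel of the stem — -ibi when the last vowel of the stem is a front vowel (*konake*, *uki*); -ad when the last vowel of the stem is a back vowel (*puku*, *lonro*, *geoma*).
The last vowel of *ebasgi* is /i/, which is a front vowel, so the suffix is -ibi, giving *ebasgiibi*.
Since the last vowel of *kelomu* is /u/ (a back vowel), it takes -ad, giving *kelomuad*.

ebasgiibi, kelomuad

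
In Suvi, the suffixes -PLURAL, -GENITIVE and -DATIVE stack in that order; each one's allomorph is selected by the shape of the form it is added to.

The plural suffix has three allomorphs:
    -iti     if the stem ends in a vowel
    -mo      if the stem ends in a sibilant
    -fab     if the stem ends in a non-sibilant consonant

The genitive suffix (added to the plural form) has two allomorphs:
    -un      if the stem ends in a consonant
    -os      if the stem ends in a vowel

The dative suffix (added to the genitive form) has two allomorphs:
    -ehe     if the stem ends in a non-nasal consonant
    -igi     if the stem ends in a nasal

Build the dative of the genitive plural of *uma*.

*uma*: final sound = /a/, a vowel → -iti → *umaiti*.
Since the final sound of the plural form *umaiti* is /i/ (a vowel), it takes -os, giving *umaitios*.
The final consonant of the genitive form *umaitios* is /s/, which is non-nasal, so the dative suffix is -ehe, giving *umaitiosehe*.

umaitiosehe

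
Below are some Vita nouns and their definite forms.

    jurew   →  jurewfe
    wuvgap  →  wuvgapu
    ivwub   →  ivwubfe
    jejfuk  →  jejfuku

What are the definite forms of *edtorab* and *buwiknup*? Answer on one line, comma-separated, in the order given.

The suffix is conditioned by the final consonant: -u when the stem ends in a voiceless consonant (*wuvgap*, *jejfuk*); -fe when the stem ends in a voiced consonant (*jurew*, *ivwub*).
The final consonant of *edtorab* is /b/, which is voiced, so the suffix is -fe, giving *edtorabfe*.
The final consonant of *buwiknup* is /p/, which is voiceless, so the suffix is -u, giving *buwiknupu*.

edtorabfe, buwiknupu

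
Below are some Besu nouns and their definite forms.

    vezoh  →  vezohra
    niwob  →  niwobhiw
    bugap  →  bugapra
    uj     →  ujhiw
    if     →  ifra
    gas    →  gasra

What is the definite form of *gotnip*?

gotnipra

The suffix is conditioned by the final consonant: -ra when the stem ends in a voiceless consonant (*vezoh*, *bugap*, *if*, *gas*); -hiw when the stem ends in a voiced consonant (*niwob*, *uj*).
Since the final consonant of *gotnip* is /p/ (voiceless), it takes -ra, giving *gotnipra*.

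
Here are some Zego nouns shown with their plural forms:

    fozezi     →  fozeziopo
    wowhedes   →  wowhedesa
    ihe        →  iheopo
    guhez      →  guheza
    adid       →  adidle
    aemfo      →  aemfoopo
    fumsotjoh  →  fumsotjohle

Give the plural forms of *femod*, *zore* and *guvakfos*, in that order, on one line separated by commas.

The suffix is conditioned by the final sound: -a when the stem ends in a sibilant (*wowhedes*, *guhez*); -le when the stem ends in a non-sibilant consonant (*adid*, *fumsotjoh*); -opo when the stem ends in a vowel (*fozezi*, *ihe*, *aemfo*).
Since the final sound of *femod* is /d/ (a non-sibilant consonant), it takes -le, giving *femodle*.
*zore* — final sound /e/ (a vowel) → -opo → *zoreopo*.
The final sound of *guvakfos* is /s/, which is a sibilant, so the suffix is -a, giving *guvakfosa*.

femodle, zoreopo, guvakfosa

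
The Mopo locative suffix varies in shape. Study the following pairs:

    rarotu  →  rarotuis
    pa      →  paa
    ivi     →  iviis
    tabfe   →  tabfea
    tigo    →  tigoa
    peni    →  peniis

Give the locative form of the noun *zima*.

zimaa

The alternation tracks the last vowel of the stem — -is when the last vowel of the stem is a high vowel (*rarotu*, *ivi*, *peni*); -a when the last vowel of the stem is a non-high vowel (*pa*, *tabfe*, *tigo*).
*zima* — last vowel /a/ (a non-high vowel) → -a → *zimaa*.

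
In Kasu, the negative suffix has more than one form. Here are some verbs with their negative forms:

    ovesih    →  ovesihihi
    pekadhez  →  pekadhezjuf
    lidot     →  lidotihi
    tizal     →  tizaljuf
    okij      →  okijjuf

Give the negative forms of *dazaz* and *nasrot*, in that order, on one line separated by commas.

dazazjuf, nasrotihi

Looking at the final consonant of each stem: -ihi when the stem ends in a voiceless consonant (*ovesih*, *lidot*); -juf when the stem ends in a voiced consonant (*pekadhez*, *tizal*, *okij*).
Since the final consonant of *dazaz* is /z/ (voiced), it takes -juf, giving *dazazjuf*.
*nasrot* — final consonant /t/ (voiceless) → -ihi → *nasrotihi*.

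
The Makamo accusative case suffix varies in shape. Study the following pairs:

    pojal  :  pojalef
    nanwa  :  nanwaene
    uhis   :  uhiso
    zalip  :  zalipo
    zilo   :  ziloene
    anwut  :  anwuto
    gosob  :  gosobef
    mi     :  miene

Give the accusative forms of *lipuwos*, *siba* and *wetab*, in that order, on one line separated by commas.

lipuwoso, sibaene, wetabef

The alternation tracks the final sound of the stem — -o when the stem ends in a voiceless consonant (*uhis*, *zalip*, *anwut*); -ef when the stem ends in a voiced consonant (*pojal*, *gosob*); -ene when the stem ends in a vowel (*nanwa*, *zilo*, *mi*).
The final sound of *lipuwos* is /s/, which is a voiceless consonant, so the suffix is -o, giving *lipuwoso*.
*siba* — final sound /a/ (a vowel) → -ene → *sibaene*.
*wetab* — final sound /b/ (a voiced consonant) → -ef → *wetabef*.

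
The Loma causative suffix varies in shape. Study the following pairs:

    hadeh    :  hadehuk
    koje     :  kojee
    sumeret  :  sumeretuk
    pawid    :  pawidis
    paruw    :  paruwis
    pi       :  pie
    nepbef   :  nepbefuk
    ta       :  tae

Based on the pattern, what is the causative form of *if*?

The alternation tracks the final sound of the stem — -uk when the stem ends in a voiceless consonant (*hadeh*, *sumeret*, *nepbef*); -is when the stem ends in a voiced consonant (*pawid*, *paruw*); -e when the stem ends in a vowel (*koje*, *pi*, *ta*).
*if*: final sound = /f/, a voiceless consonant → -uk → *ifuk*.

ifuk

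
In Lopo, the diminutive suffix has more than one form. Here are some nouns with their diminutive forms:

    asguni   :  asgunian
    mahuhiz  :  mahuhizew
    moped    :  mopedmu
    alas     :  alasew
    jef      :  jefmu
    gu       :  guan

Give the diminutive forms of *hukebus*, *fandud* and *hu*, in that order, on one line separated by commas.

The alternation tracks the final sound of the stem — -ew when the stem ends in a sibilant (*mahuhiz*, *alas*); -mu when the stem ends in a non-sibilant consonant (*moped*, *jef*); -an when the stem ends in a vowel (*asguni*, *gu*).
Since the final sound of *hukebus* is /s/ (a sibilant), it takes -ew, giving *hukebusew*.
The final sound of *fandud* is /d/, which is a non-sibilant consonant, so the suffix is -mu, giving *fandudmu*.
The final sound of *hu* is /u/, which is a vowel, so the suffix is -an, giving *huan*.

hukebusew, fandudmu, huan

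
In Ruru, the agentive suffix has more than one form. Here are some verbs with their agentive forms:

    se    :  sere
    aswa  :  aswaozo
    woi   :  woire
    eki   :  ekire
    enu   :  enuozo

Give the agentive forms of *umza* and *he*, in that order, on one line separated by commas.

The alternation tracks the last vowel of the stem — -re when the last vowel of the stem is a front vowel (*se*, *woi*, *eki*); -ozo when the last vowel of the stem is a back vowel (*aswa*, *enu*).
The last vowel of *umza* is /a/, which is a back vowel, so the suffix is -ozo, giving *umzaozo*.
Since the last vowel of *he* is /e/ (a front vowel), it takes -re, giving *here*.

umzaozo, here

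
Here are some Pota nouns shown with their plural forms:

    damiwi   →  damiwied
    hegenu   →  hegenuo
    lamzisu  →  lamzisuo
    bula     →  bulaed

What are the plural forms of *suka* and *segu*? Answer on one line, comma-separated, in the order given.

sukaed, seguo

The alternation tracks the last vowel of the stem — -o when the last vowel of the stem is a rounded vowel (*hegenu*, *lamzisu*); -ed when the last vowel of the stem is an unrounded vowel (*damiwi*, *bula*).
*suka* — last vowel /a/ (an unrounded vowel) → -ed → *sukaed*.
*segu* — last vowel /u/ (a rounded vowel) → -o → *seguo*.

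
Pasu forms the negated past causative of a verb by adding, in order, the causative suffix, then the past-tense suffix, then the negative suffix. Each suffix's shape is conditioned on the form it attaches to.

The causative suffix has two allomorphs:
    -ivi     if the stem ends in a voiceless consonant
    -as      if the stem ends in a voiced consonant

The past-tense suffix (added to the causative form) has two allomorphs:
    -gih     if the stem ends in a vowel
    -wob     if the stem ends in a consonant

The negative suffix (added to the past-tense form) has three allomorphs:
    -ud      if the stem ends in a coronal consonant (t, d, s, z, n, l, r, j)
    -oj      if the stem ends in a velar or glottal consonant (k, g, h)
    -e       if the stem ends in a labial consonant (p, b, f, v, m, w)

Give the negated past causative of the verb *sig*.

The final consonant of *sig* is /g/, which is voiced, so the causative suffix is -as, giving *sigas*.
The causative form *sigas*: final sound = /s/, a consonant → -wob → *sigaswob*.
The past-tense form *sigaswob* — final consonant /b/ (labial) → -e → *sigaswobe*.

sigaswobe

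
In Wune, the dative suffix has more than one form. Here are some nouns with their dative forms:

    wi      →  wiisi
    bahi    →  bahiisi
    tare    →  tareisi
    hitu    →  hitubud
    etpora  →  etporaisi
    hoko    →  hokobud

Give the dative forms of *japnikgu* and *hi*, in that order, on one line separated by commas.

The suffix is conditioned by the last vowel: -bud when the last vowel of the stem is a rounded vowel (*hitu*, *hoko*); -isi when the last vowel of the stem is an unrounded vowel (*wi*, *bahi*, *tare*, *etpora*).
*japnikgu* — last vowel /u/ (a rounded vowel) → -bud → *japnikgubud*.
*hi* — last vowel /i/ (an unrounded vowel) → -isi → *hiisi*.

japnikgubud, hiisi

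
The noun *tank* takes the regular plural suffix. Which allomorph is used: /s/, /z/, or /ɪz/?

The stem *tank* ends in a voiceless non-sibilant consonant.
The plural suffix surfaces as /ɪz/ after sibilants, /s/ after other voiceless consonants, and /z/ after other voiced sounds.
So the plural -s on *tank* is pronounced /s/.

/s/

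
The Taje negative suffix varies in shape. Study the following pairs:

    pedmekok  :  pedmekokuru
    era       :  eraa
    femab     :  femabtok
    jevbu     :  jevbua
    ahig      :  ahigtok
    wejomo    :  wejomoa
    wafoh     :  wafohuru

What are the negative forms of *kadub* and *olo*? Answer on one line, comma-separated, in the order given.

kadubtok, oloa

The pattern is voicing of the final sound: -uru when the stem ends in a voiceless consonant (*pedmekok*, *wafoh*); -tok when the stem ends in a voiced consonant (*femab*, *ahig*); -a when the stem ends in a vowel (*era*, *jevbu*, *wejomo*).
*kadub* — final sound /b/ (a voiced consonant) → -tok → *kadubtok*.
*olo*: final sound = /o/, a vowel → -a → *oloa*.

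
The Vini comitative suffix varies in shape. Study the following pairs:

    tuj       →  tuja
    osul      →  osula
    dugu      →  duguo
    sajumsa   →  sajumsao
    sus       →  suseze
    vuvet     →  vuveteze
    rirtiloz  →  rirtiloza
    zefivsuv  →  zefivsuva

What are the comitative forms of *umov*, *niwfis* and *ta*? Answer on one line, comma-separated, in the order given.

The suffix is conditioned by the final sound: -eze when the stem ends in a voiceless consonant (*sus*, *vuvet*); -a when the stem ends in a voiced consonant (*tuj*, *osul*, *rirtiloz*, *zefivsuv*); -o when the stem ends in a vowel (*dugu*, *sajumsa*).
*umov* — final sound /v/ (a voiced consonant) → -a → *umova*.
*niwfis*: final sound = /s/, a voiceless consonant → -eze → *niwfiseze*.
Since the final sound of *ta* is /a/ (a vowel), it takes -o, giving *tao*.

umova, niwfiseze, tao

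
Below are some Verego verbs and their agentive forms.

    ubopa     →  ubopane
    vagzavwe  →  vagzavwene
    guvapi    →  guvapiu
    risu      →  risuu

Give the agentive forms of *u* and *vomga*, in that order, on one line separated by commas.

The alternation tracks the last vowel of the stem — -u when the last vowel of the stem is a high vowel (*guvapi*, *risu*); -ne when the last vowel of the stem is a non-high vowel (*ubopa*, *vagzavwe*).
*u*: last vowel = /u/, a high vowel → -u → *uu*.
*vomga*: last vowel = /a/, a non-high vowel → -ne → *vomgane*.

uu, vomgane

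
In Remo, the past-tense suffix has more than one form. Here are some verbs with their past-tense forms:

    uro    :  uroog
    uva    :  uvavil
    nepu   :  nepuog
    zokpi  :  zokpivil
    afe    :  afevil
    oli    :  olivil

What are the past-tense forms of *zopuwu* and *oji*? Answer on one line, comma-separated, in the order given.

The alternation tracks the last vowel of the stem — -og when the last vowel of the stem is a rounded vowel (*uro*, *nepu*); -vil when the last vowel of the stem is an unrounded vowel (*uva*, *zokpi*, *afe*, *oli*).
*zopuwu*: last vowel = /u/, a rounded vowel → -og → *zopuwuog*.
The last vowel of *oji* is /i/, which is an unrounded vowel, so the suffix is -vil, giving *ojivil*.

zopuwuog, ojivil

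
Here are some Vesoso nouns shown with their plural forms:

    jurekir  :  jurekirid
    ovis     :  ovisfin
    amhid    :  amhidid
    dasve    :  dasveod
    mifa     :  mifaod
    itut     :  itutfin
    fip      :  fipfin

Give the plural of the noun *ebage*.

The suffix is conditioned by the final sound: -fin when the stem ends in a voiceless consonant (*ovis*, *itut*, *fip*); -id when the stem ends in a voiced consonant (*jurekir*, *amhid*); -od when the stem ends in a vowel (*dasve*, *mifa*).
*ebage*: final sound = /e/, a vowel → -od → *ebageod*.

ebageod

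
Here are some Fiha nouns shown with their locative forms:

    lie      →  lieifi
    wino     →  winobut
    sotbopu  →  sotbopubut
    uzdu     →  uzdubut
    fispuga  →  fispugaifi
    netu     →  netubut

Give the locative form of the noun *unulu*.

The suffix is conditioned by the last vowel: -but when the last vowel of the stem is a rounded vowel (*wino*, *sotbopu*, *uzdu*, *netu*); -ifi when the last vowel of the stem is an unrounded vowel (*lie*, *fispuga*).
Since the last vowel of *unulu* is /u/ (a rounded vowel), it takes -but, giving *unulubut*.

unulubut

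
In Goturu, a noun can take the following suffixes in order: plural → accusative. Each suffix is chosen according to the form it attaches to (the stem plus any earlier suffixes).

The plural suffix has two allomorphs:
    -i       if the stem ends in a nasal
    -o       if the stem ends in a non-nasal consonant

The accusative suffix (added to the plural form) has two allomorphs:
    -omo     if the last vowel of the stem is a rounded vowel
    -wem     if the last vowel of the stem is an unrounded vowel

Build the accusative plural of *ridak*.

The final consonant of *ridak* is /k/, which is non-nasal, so the plural suffix is -o, giving *ridako*.
Since the last vowel of the plural form *ridako* is /o/ (a rounded vowel), it takes -omo, giving *ridakoomo*.

ridakoomo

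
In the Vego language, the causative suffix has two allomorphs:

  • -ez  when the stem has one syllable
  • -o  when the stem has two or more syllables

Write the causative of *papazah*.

papazaho

With 3 syllables, *papazah* takes -o → *papazaho*.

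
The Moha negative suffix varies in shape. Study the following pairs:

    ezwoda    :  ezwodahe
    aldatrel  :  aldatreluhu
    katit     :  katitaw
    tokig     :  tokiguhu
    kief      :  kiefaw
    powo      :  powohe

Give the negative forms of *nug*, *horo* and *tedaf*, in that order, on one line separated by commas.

nuguhu, horohe, tedafaw

The alternation tracks the final sound of the stem — -aw when the stem ends in a voiceless consonant (*katit*, *kief*); -uhu when the stem ends in a voiced consonant (*aldatrel*, *tokig*); -he when the stem ends in a vowel (*ezwoda*, *powo*).
*nug*: final sound = /g/, a voiced consonant → -uhu → *nuguhu*.
*horo* — final sound /o/ (a vowel) → -he → *horohe*.
Since the final sound of *tedaf* is /f/ (a voiceless consonant), it takes -aw, giving *tedafaw*.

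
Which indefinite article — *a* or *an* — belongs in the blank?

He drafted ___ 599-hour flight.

The indefinite article is chosen by the initial *sound* of the following word, not its spelling.
The number *599* is spoken "five hundred …", beginning with /faɪv/ — a consonant sound.
So the article is *a*: He drafted a 599-hour flight.

a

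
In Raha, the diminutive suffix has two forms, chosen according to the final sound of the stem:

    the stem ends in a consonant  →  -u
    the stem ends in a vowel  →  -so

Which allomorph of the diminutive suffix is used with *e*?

-so

*e* — final sound /e/ (a vowel) → -so.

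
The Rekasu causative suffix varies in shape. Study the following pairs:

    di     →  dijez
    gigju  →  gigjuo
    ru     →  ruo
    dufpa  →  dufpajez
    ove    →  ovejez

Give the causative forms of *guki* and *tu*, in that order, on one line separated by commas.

gukijez, tuo

The pattern is rounding harmony: -o when the last vowel of the stem is a rounded vowel (*gigju*, *ru*); -jez when the last vowel of the stem is an unrounded vowel (*di*, *dufpa*, *ove*).
*guki*: last vowel = /i/, an unrounded vowel → -jez → *gukijez*.
Since the last vowel of *tu* is /u/ (a rounded vowel), it takes -o, giving *tuo*.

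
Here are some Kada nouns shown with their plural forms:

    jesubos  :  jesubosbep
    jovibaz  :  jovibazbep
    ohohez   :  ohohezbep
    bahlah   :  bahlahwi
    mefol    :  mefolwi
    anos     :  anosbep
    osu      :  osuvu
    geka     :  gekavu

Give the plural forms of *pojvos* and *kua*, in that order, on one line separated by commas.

The alternation tracks the final sound of the stem — -bep when the stem ends in a sibilant (*jesubos*, *jovibaz*, *ohohez*, *anos*); -wi when the stem ends in a non-sibilant consonant (*bahlah*, *mefol*); -vu when the stem ends in a vowel (*osu*, *geka*).
*pojvos*: final sound = /s/, a sibilant → -bep → *pojvosbep*.
Since the final sound of *kua* is /a/ (a vowel), it takes -vu, giving *kuavu*.

pojvosbep, kuavu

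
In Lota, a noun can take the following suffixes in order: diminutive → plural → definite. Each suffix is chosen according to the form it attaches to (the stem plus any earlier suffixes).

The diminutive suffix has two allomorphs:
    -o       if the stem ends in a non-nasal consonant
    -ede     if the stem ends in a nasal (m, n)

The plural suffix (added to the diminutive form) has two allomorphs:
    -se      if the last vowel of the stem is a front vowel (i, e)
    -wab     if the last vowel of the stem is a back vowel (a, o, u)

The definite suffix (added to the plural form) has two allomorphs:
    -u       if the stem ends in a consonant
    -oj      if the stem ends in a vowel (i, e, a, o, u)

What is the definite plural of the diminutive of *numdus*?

numdusowabu

*numdus*: final consonant = /s/, non-nasal → -o → *numduso*.
The last vowel of the diminutive form *numduso* is /o/, which is a back vowel, so the plural suffix is -wab, giving *numdusowab*.
The plural form *numdusowab* — final sound /b/ (a consonant) → -u → *numdusowabu*.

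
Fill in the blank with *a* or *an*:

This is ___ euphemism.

a

The indefinite article is chosen by the initial *sound* of the following word, not its spelling.
*euphemism* begins with the sound /juː/ (eu pronounced /juː/) — a consonant sound.
So the article is *a*: This is a euphemism.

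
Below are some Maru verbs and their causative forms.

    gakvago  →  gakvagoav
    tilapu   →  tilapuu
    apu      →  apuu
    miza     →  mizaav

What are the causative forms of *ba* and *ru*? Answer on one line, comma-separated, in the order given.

baav, ruu

The pattern is height harmony: -u when the last vowel of the stem is a high vowel (*tilapu*, *apu*); -av when the last vowel of the stem is a non-high vowel (*gakvago*, *miza*).
*ba* — last vowel /a/ (a non-high vowel) → -av → *baav*.
*ru* — last vowel /u/ (a high vowel) → -u → *ruu*.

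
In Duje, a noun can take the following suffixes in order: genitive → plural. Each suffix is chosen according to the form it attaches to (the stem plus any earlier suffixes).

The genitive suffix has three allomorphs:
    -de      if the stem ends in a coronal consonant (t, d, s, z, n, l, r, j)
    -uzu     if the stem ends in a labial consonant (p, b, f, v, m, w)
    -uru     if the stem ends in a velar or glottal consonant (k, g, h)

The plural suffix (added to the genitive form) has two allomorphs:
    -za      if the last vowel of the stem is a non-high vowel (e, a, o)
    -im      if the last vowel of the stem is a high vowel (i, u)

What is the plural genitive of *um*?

Since the final consonant of *um* is /m/ (labial), it takes -uzu, giving *umuzu*.
The last vowel of the genitive form *umuzu* is /u/, which is a high vowel, so the plural suffix is -im, giving *umuzuim*.

umuzuim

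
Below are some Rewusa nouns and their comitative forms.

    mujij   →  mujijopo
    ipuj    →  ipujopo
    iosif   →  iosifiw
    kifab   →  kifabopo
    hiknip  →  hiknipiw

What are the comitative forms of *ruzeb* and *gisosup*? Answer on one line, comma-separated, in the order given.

ruzebopo, gisosupiw

The pattern is voicing of the final consonant: -iw when the stem ends in a voiceless consonant (*iosif*, *hiknip*); -opo when the stem ends in a voiced consonant (*mujij*, *ipuj*, *kifab*).
The final consonant of *ruzeb* is /b/, which is voiced, so the suffix is -opo, giving *ruzebopo*.
The final consonant of *gisosup* is /p/, which is voiceless, so the suffix is -iw, giving *gisosupiw*.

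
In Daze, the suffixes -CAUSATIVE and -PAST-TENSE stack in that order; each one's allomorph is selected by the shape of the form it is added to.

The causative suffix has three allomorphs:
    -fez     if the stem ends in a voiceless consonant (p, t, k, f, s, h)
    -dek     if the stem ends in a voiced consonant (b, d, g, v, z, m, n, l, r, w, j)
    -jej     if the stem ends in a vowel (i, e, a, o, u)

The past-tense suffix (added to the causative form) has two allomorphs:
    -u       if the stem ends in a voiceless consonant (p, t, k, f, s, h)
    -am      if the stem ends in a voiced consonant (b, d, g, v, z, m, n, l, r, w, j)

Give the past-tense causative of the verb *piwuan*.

piwuandeku

The final sound of *piwuan* is /n/, which is a voiced consonant, so the causative suffix is -dek, giving *piwuandek*.
The causative form *piwuandek*: final consonant = /k/, voiceless → -u → *piwuandeku*.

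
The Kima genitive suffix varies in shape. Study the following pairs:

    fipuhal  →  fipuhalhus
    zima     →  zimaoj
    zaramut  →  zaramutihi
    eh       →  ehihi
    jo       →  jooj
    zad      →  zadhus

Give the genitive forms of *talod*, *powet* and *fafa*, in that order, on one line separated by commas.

The suffix is conditioned by the final sound: -ihi when the stem ends in a voiceless consonant (*zaramut*, *eh*); -hus when the stem ends in a voiced consonant (*fipuhal*, *zad*); -oj when the stem ends in a vowel (*zima*, *jo*).
The final sound of *talod* is /d/, which is a voiced consonant, so the suffix is -hus, giving *talodhus*.
Since the final sound of *powet* is /t/ (a voiceless consonant), it takes -ihi, giving *powetihi*.
The final sound of *fafa* is /a/, which is a vowel, so the suffix is -oj, giving *fafaoj*.

talodhus, powetihi, fafaoj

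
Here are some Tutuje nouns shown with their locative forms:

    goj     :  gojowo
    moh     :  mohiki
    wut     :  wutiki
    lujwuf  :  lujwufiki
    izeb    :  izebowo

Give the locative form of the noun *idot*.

idotiki

Looking at the final consonant of each stem: -iki when the stem ends in a voiceless consonant (*moh*, *wut*, *lujwuf*); -owo when the stem ends in a voiced consonant (*goj*, *izeb*).
The final consonant of *idot* is /t/, which is voiceless, so the suffix is -iki, giving *idotiki*.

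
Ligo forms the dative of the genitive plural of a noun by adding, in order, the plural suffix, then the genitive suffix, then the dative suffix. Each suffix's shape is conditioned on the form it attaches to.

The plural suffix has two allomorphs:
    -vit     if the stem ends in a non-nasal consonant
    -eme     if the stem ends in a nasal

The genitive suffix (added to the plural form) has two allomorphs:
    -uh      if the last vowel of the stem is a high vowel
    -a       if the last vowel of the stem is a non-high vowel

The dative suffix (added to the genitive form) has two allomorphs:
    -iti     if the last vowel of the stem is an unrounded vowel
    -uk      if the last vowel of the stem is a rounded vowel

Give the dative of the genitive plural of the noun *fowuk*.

*fowuk* — final consonant /k/ (non-nasal) → -vit → *fowukvit*.
Since the last vowel of the plural form *fowukvit* is /i/ (a high vowel), it takes -uh, giving *fowukvituh*.
The genitive form *fowukvituh*: last vowel = /u/, a rounded vowel → -uk → *fowukvituhuk*.

fowukvituhuk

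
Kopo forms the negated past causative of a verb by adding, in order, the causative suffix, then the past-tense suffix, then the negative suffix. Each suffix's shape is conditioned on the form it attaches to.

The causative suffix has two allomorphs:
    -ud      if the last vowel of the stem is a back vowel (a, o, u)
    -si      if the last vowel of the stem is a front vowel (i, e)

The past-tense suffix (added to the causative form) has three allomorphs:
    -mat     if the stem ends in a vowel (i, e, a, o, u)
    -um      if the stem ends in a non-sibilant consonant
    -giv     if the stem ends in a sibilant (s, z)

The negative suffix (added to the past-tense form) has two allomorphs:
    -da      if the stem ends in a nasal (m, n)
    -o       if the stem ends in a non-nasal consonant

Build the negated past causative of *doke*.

dokesimato

The last vowel of *doke* is /e/, which is a front vowel, so the causative suffix is -si, giving *dokesi*.
The causative form *dokesi* — final sound /i/ (a vowel) → -mat → *dokesimat*.
The past-tense form *dokesimat*: final consonant = /t/, non-nasal → -o → *dokesimato*.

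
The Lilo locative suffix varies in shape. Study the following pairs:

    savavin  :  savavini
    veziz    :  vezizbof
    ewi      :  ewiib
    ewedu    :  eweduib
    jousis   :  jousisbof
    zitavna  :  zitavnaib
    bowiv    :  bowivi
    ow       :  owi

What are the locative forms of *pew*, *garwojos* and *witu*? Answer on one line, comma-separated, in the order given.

pewi, garwojosbof, wituib

The suffix is conditioned by the final sound: -bof when the stem ends in a sibilant (*veziz*, *jousis*); -i when the stem ends in a non-sibilant consonant (*savavin*, *bowiv*, *ow*); -ib when the stem ends in a vowel (*ewi*, *ewedu*, *zitavna*).
*pew*: final sound = /w/, a non-sibilant consonant → -i → *pewi*.
Since the final sound of *garwojos* is /s/ (a sibilant), it takes -bof, giving *garwojosbof*.
Since the final sound of *witu* is /u/ (a vowel), it takes -ib, giving *wituib*.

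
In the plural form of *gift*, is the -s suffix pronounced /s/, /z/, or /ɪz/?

/s/

The stem *gift* ends in a voiceless non-sibilant consonant.
The plural suffix surfaces as /ɪz/ after sibilants, /s/ after other voiceless consonants, and /z/ after other voiced sounds.
So the plural -s on *gift* is pronounced /s/.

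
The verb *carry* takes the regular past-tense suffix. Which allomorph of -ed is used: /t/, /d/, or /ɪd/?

/d/

The stem *carry* ends in a voiced sound other than /d/.
The -ed suffix is realized as /ɪd/ after /t, d/; as /t/ after other voiceless consonants; and as /d/ after other voiced sounds.
So -ed on *carry* is pronounced /d/.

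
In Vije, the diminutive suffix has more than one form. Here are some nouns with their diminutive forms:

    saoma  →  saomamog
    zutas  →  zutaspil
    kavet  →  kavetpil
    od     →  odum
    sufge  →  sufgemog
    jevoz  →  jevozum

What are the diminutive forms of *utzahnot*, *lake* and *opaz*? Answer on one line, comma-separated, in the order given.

Looking at the final sound of each stem: -pil when the stem ends in a voiceless consonant (*zutas*, *kavet*); -um when the stem ends in a voiced consonant (*od*, *jevoz*); -mog when the stem ends in a vowel (*saoma*, *sufge*).
The final sound of *utzahnot* is /t/, which is a voiceless consonant, so the suffix is -pil, giving *utzahnotpil*.
*lake*: final sound = /e/, a vowel → -mog → *lakemog*.
*opaz* — final sound /z/ (a voiced consonant) → -um → *opazum*.

utzahnotpil, lakemog, opazum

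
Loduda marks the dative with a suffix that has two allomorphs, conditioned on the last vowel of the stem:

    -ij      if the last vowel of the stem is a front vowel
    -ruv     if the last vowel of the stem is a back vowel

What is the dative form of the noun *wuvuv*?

wuvuvruv

Since the last vowel of *wuvuv* is /u/ (a back vowel), it takes -ruv, giving *wuvuvruv*.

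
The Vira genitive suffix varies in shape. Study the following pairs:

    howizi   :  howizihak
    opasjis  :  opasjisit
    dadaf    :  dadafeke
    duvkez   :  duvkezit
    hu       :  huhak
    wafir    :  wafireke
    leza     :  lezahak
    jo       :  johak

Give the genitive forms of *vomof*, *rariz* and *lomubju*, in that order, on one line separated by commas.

vomofeke, rarizit, lomubjuhak

Looking at the final sound of each stem: -it when the stem ends in a sibilant (*opasjis*, *duvkez*); -eke when the stem ends in a non-sibilant consonant (*dadaf*, *wafir*); -hak when the stem ends in a vowel (*howizi*, *hu*, *leza*, *jo*).
Since the final sound of *vomof* is /f/ (a non-sibilant consonant), it takes -eke, giving *vomofeke*.
The final sound of *rariz* is /z/, which is a sibilant, so the suffix is -it, giving *rarizit*.
Since the final sound of *lomubju* is /u/ (a vowel), it takes -hak, giving *lomubjuhak*.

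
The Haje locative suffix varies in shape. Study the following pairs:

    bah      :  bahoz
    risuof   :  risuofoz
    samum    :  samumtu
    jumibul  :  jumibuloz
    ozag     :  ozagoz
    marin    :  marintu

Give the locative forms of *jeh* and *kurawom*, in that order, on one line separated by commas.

jehoz, kurawomtu

The alternation tracks the final consonant of the stem — -tu when the stem ends in a nasal (*samum*, *marin*); -oz when the stem ends in a non-nasal consonant (*bah*, *risuof*, *jumibul*, *ozag*).
*jeh*: final consonant = /h/, non-nasal → -oz → *jehoz*.
*kurawom*: final consonant = /m/, a nasal → -tu → *kurawomtu*.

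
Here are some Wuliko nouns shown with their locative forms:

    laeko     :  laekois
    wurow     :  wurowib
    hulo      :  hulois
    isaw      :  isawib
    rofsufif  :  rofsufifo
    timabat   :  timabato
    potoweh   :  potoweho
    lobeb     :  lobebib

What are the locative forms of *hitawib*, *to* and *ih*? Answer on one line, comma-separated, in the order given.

The suffix is conditioned by the final sound: -o when the stem ends in a voiceless consonant (*rofsufif*, *timabat*, *potoweh*); -ib when the stem ends in a voiced consonant (*wurow*, *isaw*, *lobeb*); -is when the stem ends in a vowel (*laeko*, *hulo*).
The final sound of *hitawib* is /b/, which is a voiced consonant, so the suffix is -ib, giving *hitawibib*.
The final sound of *to* is /o/, which is a vowel, so the suffix is -is, giving *tois*.
*ih* — final sound /h/ (a voiceless consonant) → -o → *iho*.

hitawibib, tois, iho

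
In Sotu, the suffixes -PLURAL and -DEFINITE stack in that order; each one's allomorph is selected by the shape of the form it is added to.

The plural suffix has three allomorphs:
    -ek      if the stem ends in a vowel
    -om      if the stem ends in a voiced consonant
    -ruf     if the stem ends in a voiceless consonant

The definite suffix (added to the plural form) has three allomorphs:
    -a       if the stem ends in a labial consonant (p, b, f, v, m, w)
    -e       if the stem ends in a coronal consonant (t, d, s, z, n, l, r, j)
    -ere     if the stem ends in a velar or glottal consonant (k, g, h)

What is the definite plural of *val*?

The final sound of *val* is /l/, which is a voiced consonant, so the plural suffix is -om, giving *valom*.
The plural form *valom*: final consonant = /m/, labial → -a → *valoma*.

valoma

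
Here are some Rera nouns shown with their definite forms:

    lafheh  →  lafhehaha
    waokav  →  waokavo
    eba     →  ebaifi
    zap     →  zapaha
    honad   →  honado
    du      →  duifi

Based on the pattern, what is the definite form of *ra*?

The pattern is voicing of the final sound: -aha when the stem ends in a voiceless consonant (*lafheh*, *zap*); -o when the stem ends in a voiced consonant (*waokav*, *honad*); -ifi when the stem ends in a vowel (*eba*, *du*).
*ra* — final sound /a/ (a vowel) → -ifi → *raifi*.

raifi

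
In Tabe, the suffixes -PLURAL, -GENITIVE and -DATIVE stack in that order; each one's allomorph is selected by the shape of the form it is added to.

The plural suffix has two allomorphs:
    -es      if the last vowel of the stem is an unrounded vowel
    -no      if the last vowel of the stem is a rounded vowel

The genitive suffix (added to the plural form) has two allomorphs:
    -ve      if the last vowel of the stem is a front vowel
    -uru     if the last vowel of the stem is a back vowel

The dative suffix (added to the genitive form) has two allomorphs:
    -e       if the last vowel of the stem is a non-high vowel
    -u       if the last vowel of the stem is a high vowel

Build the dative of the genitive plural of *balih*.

Since the last vowel of *balih* is /i/ (an unrounded vowel), it takes -es, giving *balihes*.
The plural form *balihes* — last vowel /e/ (a front vowel) → -ve → *balihesve*.
The genitive form *balihesve*: last vowel = /e/, a non-high vowel → -e → *balihesvee*.

balihesvee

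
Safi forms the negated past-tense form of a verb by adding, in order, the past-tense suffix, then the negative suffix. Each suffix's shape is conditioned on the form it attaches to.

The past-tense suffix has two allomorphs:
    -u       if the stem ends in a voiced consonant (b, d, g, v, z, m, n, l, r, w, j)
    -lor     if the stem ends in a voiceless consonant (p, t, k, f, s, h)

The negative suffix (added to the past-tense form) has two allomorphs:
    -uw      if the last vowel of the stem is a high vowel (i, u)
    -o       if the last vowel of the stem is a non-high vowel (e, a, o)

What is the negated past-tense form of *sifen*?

sifenuuw

The final consonant of *sifen* is /n/, which is voiced, so the past-tense suffix is -u, giving *sifenu*.
The past-tense form *sifenu*: last vowel = /u/, a high vowel → -uw → *sifenuuw*.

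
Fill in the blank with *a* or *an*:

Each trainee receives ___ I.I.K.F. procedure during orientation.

The indefinite article is chosen by the initial *sound* of the following word, not its spelling.
The initialism *I.I.K.F.* is read letter by letter; the first letter, I, is pronounced /aɪ/, which begins with a vowel sound.
So the article is *an*: Each trainee receives an I.I.K.F. procedure during orientation.

an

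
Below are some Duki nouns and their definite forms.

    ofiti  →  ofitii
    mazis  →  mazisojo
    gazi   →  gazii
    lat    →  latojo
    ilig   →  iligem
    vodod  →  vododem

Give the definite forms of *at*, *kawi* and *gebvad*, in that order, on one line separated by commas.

atojo, kawii, gebvadem

The alternation tracks the final sound of the stem — -ojo when the stem ends in a voiceless consonant (*mazis*, *lat*); -em when the stem ends in a voiced consonant (*ilig*, *vodod*); -i when the stem ends in a vowel (*ofiti*, *gazi*).
*at*: final sound = /t/, a voiceless consonant → -ojo → *atojo*.
*kawi*: final sound = /i/, a vowel → -i → *kawii*.
*gebvad*: final sound = /d/, a voiced consonant → -em → *gebvadem*.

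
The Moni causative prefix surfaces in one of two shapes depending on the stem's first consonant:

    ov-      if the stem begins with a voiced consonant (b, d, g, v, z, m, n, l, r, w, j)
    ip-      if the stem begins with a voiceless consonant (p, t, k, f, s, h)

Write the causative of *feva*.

ipfeva

*feva* — first consonant /f/ (voiceless) → ip- → *ipfeva*.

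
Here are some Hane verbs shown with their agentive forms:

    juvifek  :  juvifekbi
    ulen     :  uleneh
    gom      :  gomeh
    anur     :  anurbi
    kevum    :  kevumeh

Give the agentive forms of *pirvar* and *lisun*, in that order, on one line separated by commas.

The suffix is conditioned by the final consonant: -eh when the stem ends in a nasal (*ulen*, *gom*, *kevum*); -bi when the stem ends in a non-nasal consonant (*juvifek*, *anur*).
The final consonant of *pirvar* is /r/, which is non-nasal, so the suffix is -bi, giving *pirvarbi*.
The final consonant of *lisun* is /n/, which is a nasal, so the suffix is -eh, giving *lisuneh*.

pirvarbi, lisuneh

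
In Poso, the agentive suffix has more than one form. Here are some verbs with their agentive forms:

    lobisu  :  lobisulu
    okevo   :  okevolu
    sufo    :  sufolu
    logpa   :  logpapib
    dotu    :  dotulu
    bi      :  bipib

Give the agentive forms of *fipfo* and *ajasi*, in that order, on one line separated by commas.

fipfolu, ajasipib

Looking at the last vowel of each stem: -lu when the last vowel of the stem is a rounded vowel (*lobisu*, *okevo*, *sufo*, *dotu*); -pib when the last vowel of the stem is an unrounded vowel (*logpa*, *bi*).
*fipfo* — last vowel /o/ (a rounded vowel) → -lu → *fipfolu*.
*ajasi*: last vowel = /i/, an unrounded vowel → -pib → *ajasipib*.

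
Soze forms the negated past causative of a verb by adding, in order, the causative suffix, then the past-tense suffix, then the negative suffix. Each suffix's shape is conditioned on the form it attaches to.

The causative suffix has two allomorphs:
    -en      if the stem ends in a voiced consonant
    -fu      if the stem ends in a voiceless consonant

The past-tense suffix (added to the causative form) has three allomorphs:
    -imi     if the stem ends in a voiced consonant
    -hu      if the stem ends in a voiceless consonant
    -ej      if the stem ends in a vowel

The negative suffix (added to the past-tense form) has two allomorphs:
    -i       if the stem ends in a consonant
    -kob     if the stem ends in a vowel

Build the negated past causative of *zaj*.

*zaj*: final consonant = /j/, voiced → -en → *zajen*.
Since the final sound of the causative form *zajen* is /n/ (a voiced consonant), it takes -imi, giving *zajenimi*.
The past-tense form *zajenimi*: final sound = /i/, a vowel → -kob → *zajenimikob*.

zajenimikob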